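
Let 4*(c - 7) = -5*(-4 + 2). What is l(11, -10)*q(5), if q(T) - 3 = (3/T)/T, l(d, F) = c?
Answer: 741/25 ≈ 29.640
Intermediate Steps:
c = 19/2 (c = 7 + (-5*(-4 + 2))/4 = 7 + (-5*(-2))/4 = 7 + (¼)*10 = 7 + 5/2 = 19/2 ≈ 9.5000)
l(d, F) = 19/2
q(T) = 3 + 3/T² (q(T) = 3 + (3/T)/T = 3 + 3/T²)
l(11, -10)*q(5) = 19*(3 + 3/5²)/2 = 19*(3 + 3*(1/25))/2 = 19*(3 + 3/25)/2 = (19/2)*(78/25) = 741/25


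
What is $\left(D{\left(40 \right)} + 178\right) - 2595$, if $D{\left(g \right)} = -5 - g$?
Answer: $-2462$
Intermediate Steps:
$\left(D{\left(40 \right)} + 178\right) - 2595 = \left(\left(-5 - 40\right) + 178\right) - 2595 = \left(-45 + 178\right) - 2595 = 133 - 2595 = -2462$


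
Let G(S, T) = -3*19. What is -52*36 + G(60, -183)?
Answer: -1929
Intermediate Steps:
G(S, T) = -57
-52*36 + G(60, -183) = -52*36 - 57 = -1872 - 57 = -1929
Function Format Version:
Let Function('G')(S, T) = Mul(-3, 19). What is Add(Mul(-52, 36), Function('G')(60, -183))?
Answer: -1929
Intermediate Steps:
Function('G')(S, T) = -57
Add(Mul(-52, 36), Function('G')(60, -183)) = Add(Mul(-52, 36), -57) = Add(-1872, -57) = -1929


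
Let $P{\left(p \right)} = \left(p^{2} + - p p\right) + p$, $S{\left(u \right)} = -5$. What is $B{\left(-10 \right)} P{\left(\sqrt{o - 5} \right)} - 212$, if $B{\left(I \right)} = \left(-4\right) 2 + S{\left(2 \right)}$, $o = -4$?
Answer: $-212 - 39 i \approx -212.0 - 39.0 i$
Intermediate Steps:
$P{\left(p \right)} = p$ ($P{\left(p \right)} = \left(p^{2} - p^{2}\right) + p = 0 + p = p$)
$B{\left(I \right)} = -13$ ($B{\left(I \right)} = \left(-4\right) 2 - 5 = -8 - 5 = -13$)
$B{\left(-10 \right)} P{\left(\sqrt{o - 5} \right)} - 212 = - 13 \sqrt{-4 - 5} - 212 = - 13 \sqrt{-9} - 212 = - 13 \cdot 3 i - 212 = - 39 i - 212 = -212 - 39 i$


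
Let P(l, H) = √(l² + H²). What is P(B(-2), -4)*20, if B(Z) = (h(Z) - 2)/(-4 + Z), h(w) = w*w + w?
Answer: 80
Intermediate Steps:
h(w) = w + w² (h(w) = w² + w = w + w²)
B(Z) = (-2 + Z*(1 + Z))/(-4 + Z) (B(Z) = (Z*(1 + Z) - 2)/(-4 + Z) = (-2 + Z*(1 + Z))/(-4 + Z))
P(l, H) = √(H² + l²)
P(B(-2), -4)*20 = √((-4)² + ((-2 - 2*(1 - 2))/(-4 - 2))²)*20 = √(16 + ((-2 - 2*(-1))/(-6))²)*20 = √(16 + (-(-2 + 2)/6)²)*20 = √(16 + (-⅙*0)²)*20 = √(16 + 0²)*20 = √(16 + 0)*20 = √16*20 = 4*20 = 80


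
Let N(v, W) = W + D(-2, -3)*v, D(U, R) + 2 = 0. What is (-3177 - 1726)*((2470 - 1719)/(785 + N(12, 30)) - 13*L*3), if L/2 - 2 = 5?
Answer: 2113854905/791 ≈ 2.6724e+6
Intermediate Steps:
L = 14 (L = 4 + 2*5 = 4 + 10 = 14)
D(U, R) = -2 (D(U, R) = -2 + 0 = -2)
N(v, W) = W - 2*v
(-3177 - 1726)*((2470 - 1719)/(785 + N(12, 30)) - 13*L*3) = (-3177 - 1726)*((2470 - 1719)/(785 + (30 - 2*12)) - 13*14*3) = -4903*(751/(785 + (30 - 24)) - 182*3) = -4903*(751/(785 + 6) - 546) = -4903*(751/791 - 546) = -4903*(-431135/791) = 2113854905/791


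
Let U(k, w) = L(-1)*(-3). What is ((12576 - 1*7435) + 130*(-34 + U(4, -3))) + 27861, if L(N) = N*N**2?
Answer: 28972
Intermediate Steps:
L(N) = N**3
U(k, w) = 3 (U(k, w) = (-1)**3*(-3) = -1*(-3) = 3)
((12576 - 1*7435) + 130*(-34 + U(4, -3))) + 27861 = ((12576 - 1*7435) + 130*(-34 + 3)) + 27861 = ((12576 - 7435) + 130*(-31)) + 27861 = (5141 - 4030) + 27861 = 1111 + 27861 = 28972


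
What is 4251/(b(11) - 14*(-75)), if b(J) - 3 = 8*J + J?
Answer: 1417/384 ≈ 3.6901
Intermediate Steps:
b(J) = 3 + 9*J (b(J) = 3 + (8*J + J) = 3 + 9*J)
4251/(b(11) - 14*(-75)) = 4251/((3 + 9*11) - 14*(-75)) = 4251/((3 + 99) + 1050) = 4251/(102 + 1050) = 4251/1152 = 4251*(1/1152) = 1417/384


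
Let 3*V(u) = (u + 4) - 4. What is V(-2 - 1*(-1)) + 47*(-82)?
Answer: -11563/3 ≈ -3854.3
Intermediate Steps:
V(u) = u/3 (V(u) = ((u + 4) - 4)/3 = ((4 + u) - 4)/3 = u/3)
V(-2 - 1*(-1)) + 47*(-82) = (-2 - 1*(-1))/3 + 47*(-82) = (-2 + 1)/3 - 3854 = (⅓)*(-1) - 3854 = -⅓ - 3854 = -11563/3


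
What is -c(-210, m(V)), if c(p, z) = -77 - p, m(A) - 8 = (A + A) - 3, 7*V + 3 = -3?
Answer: -133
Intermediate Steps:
V = -6/7 (V = -3/7 + (⅐)*(-3) = -3/7 - 3/7 = -6/7 ≈ -0.85714)
m(A) = 5 + 2*A (m(A) = 8 + ((A + A) - 3) = 8 + (2*A - 3) = 8 + (-3 + 2*A) = 5 + 2*A)
-c(-210, m(V)) = -(-77 - 1*(-210)) = -(-77 + 210) = -1*133 = -133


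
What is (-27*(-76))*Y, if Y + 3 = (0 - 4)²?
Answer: 26676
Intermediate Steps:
Y = 13 (Y = -3 + (0 - 4)² = -3 + (-4)² = -3 + 16 = 13)
(-27*(-76))*Y = -27*(-76)*13 = 2052*13 = 26676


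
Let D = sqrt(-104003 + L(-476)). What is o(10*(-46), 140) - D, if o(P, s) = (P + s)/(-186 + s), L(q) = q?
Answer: 160/23 - I*sqrt(104479) ≈ 6.9565 - 323.23*I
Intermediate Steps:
o(P, s) = (P + s)/(-186 + s)
D = I*sqrt(104479) (D = sqrt(-104003 - 476) = sqrt(-104479) = I*sqrt(104479) ≈ 323.23*I)
o(10*(-46), 140) - D = (10*(-46) + 140)/(-186 + 140) - I*sqrt(104479) = (-460 + 140)/(-46) - I*sqrt(104479) = -1/46*(-320) - I*sqrt(104479) = 160/23 - I*sqrt(104479)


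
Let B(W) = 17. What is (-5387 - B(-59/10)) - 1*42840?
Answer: -48244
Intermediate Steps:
(-5387 - B(-59/10)) - 1*42840 = (-5387 - 1*17) - 1*42840 = (-5387 - 17) - 42840 = -5404 - 42840 = -48244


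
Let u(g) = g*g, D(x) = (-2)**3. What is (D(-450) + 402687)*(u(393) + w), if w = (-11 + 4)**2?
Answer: 62213100142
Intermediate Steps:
w = 49 (w = (-7)**2 = 49)
D(x) = -8
u(g) = g**2
(D(-450) + 402687)*(u(393) + w) = (-8 + 402687)*(393**2 + 49) = 402679*(154449 + 49) = 402679*154498 = 62213100142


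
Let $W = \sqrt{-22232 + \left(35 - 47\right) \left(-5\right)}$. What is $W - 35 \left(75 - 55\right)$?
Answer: $-700 + 2 i \sqrt{5543} \approx -700.0 + 148.9 i$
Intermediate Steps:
$W = 2 i \sqrt{5543}$ ($W = \sqrt{-22232 - -60} = \sqrt{-22232 + 60} = \sqrt{-22172} = 2 i \sqrt{5543} \approx 148.9 i$)
$W - 35 \left(75 - 55\right) = 2 i \sqrt{5543} - 35 \left(75 - 55\right) = 2 i \sqrt{5543} - 700 = -700 + 2 i \sqrt{5543}$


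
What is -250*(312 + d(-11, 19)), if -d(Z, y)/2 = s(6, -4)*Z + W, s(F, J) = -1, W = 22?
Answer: -61500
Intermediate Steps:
d(Z, y) = -44 + 2*Z (d(Z, y) = -2*(-Z + 22) = -2*(22 - Z) = -44 + 2*Z)
-250*(312 + d(-11, 19)) = -250*(312 + (-44 + 2*(-11))) = -250*(312 + (-44 - 22)) = -250*(312 - 66) = -250*246 = -61500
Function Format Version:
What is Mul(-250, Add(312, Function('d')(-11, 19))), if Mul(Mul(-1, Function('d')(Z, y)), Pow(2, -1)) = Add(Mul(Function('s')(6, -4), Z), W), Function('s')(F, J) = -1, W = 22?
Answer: -61500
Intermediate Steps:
Function('d')(Z, y) = Add(-44, Mul(2, Z)) (Function('d')(Z, y) = Mul(-2, Add(Mul(-1, Z), 22)) = Mul(-2, Add(22, Mul(-1, Z))) = Add(-44, Mul(2, Z)))
Mul(-250, Add(312, Function('d')(-11, 19))) = Mul(-250, Add(312, Add(-44, Mul(2, -11)))) = Mul(-250, Add(312, Add(-44, -22))) = Mul(-250, Add(312, -66)) = Mul(-250, 246) = -61500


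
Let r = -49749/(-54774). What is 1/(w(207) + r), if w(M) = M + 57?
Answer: 18258/4836695 ≈ 0.0037749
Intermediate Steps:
w(M) = 57 + M
r = 16583/18258 (r = -49749*(-1/54774) = 16583/18258 ≈ 0.90826)
1/(w(207) + r) = 1/((57 + 207) + 16583/18258) = 1/(264 + 16583/18258) = 1/(4836695/18258) = 18258/4836695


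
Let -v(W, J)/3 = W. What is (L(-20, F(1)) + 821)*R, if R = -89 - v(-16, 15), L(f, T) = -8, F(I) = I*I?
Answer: -111381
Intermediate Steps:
F(I) = I²
v(W, J) = -3*W
R = -137 (R = -89 - (-3)*(-16) = -89 - 1*48 = -89 - 48 = -137)
(L(-20, F(1)) + 821)*R = (-8 + 821)*(-137) = 813*(-137) = -111381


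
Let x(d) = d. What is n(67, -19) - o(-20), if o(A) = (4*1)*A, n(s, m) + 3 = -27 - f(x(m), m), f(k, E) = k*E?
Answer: -311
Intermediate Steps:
f(k, E) = E*k
n(s, m) = -30 - m**2 (n(s, m) = -3 + (-27 - m*m) = -3 + (-27 - m**2) = -30 - m**2)
o(A) = 4*A
n(67, -19) - o(-20) = (-30 - 1*(-19)**2) - 4*(-20) = (-30 - 1*361) - 1*(-80) = (-30 - 361) + 80 = -391 + 80 = -311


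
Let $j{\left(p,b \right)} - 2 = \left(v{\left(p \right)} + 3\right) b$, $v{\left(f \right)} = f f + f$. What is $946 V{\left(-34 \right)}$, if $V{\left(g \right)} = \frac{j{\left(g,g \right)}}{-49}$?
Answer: $\frac{5168944}{7} \approx 7.3842 \cdot 10^{5}$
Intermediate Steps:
$v{\left(f \right)} = f + f^{2}$ ($v{\left(f \right)} = f^{2} + f = f + f^{2}$)
$j{\left(p,b \right)} = 2 + b \left(3 + p \left(1 + p\right)\right)$ ($j{\left(p,b \right)} = 2 + \left(p \left(1 + p\right) + 3\right) b = 2 + \left(3 + p \left(1 + p\right)\right) b = 2 + b \left(3 + p \left(1 + p\right)\right)$)
$V{\left(g \right)} = - \frac{2}{49} - \frac{3 g}{49} - \frac{g^{2} \left(1 + g\right)}{49}$ ($V{\left(g \right)} = \frac{2 + 3 g + g g \left(1 + g\right)}{-49} = \left(2 + 3 g + g^{2} \left(1 + g\right)\right) \left(- \frac{1}{49}\right) = - \frac{2}{49} - \frac{3 g}{49} - \frac{g^{2} \left(1 + g\right)}{49}$)
$946 V{\left(-34 \right)} = 946 \left(- \frac{2}{49} - - \frac{102}{49} - \frac{\left(-34\right)^{2} \left(1 - 34\right)}{49}\right) = 946 \left(- \frac{2}{49} + \frac{102}{49} - \frac{1156}{49} \left(-33\right)\right) = 946 \left(- \frac{2}{49} + \frac{102}{49} + \frac{38148}{49}\right) = 946 \cdot \frac{5464}{7} = \frac{5168944}{7}$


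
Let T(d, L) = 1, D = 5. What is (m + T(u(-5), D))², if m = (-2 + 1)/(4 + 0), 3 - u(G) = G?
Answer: 9/16 ≈ 0.56250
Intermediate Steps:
u(G) = 3 - G
m = -¼ (m = -1/4 = -1*¼ = -¼ ≈ -0.25000)
(m + T(u(-5), D))² = (-¼ + 1)² = (¾)² = 9/16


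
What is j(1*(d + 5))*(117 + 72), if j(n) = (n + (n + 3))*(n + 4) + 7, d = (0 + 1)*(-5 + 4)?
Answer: 17955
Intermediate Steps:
d = -1 (d = 1*(-1) = -1)
j(n) = 7 + (3 + 2*n)*(4 + n) (j(n) = (n + (3 + n))*(4 + n) + 7 = (3 + 2*n)*(4 + n) + 7 = 7 + (3 + 2*n)*(4 + n))
j(1*(d + 5))*(117 + 72) = (19 + 2*(1*(-1 + 5))**2 + 11*(1*(-1 + 5)))*(117 + 72) = (19 + 2*(1*4)**2 + 11*(1*4))*189 = (19 + 2*4**2 + 11*4)*189 = (19 + 2*16 + 44)*189 = (19 + 32 + 44)*189 = 95*189 = 17955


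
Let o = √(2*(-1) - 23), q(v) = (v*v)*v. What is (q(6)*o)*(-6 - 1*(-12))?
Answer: 6480*I ≈ 6480.0*I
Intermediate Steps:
q(v) = v³ (q(v) = v²*v = v³)
o = 5*I (o = √(-2 - 23) = √(-25) = 5*I ≈ 5.0*I)
(q(6)*o)*(-6 - 1*(-12)) = (6³*(5*I))*(-6 - 1*(-12)) = (216*(5*I))*(-6 + 12) = (1080*I)*6 = 6480*I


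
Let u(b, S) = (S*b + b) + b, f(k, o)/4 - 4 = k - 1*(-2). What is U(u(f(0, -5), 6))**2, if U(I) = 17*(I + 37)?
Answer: 15155449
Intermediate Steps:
f(k, o) = 24 + 4*k (f(k, o) = 16 + 4*(k - 1*(-2)) = 16 + 4*(k + 2) = 16 + 4*(2 + k) = 16 + (8 + 4*k) = 24 + 4*k)
u(b, S) = 2*b + S*b (u(b, S) = (b + S*b) + b = 2*b + S*b)
U(I) = 629 + 17*I (U(I) = 17*(37 + I) = 629 + 17*I)
U(u(f(0, -5), 6))**2 = (629 + 17*((24 + 4*0)*(2 + 6)))**2 = (629 + 17*((24 + 0)*8))**2 = (629 + 17*(24*8))**2 = (629 + 17*192)**2 = (629 + 3264)**2 = 3893**2 = 15155449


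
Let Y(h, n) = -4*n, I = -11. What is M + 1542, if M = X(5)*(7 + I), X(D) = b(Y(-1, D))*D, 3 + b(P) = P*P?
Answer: -6398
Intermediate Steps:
b(P) = -3 + P² (b(P) = -3 + P*P = -3 + P²)
X(D) = D*(-3 + 16*D²) (X(D) = (-3 + (-4*D)²)*D = (-3 + 16*D²)*D = D*(-3 + 16*D²))
M = -7940 (M = (5*(-3 + 16*5²))*(7 - 11) = (5*(-3 + 16*25))*(-4) = (5*(-3 + 400))*(-4) = (5*397)*(-4) = 1985*(-4) = -7940)
M + 1542 = -7940 + 1542 = -6398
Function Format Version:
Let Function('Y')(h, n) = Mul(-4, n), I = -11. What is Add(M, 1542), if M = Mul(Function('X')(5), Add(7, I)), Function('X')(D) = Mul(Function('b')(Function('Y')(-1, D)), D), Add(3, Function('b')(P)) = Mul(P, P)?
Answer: -6398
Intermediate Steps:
Function('b')(P) = Add(-3, Pow(P, 2)) (Function('b')(P) = Add(-3, Mul(P, P)) = Add(-3, Pow(P, 2)))
Function('X')(D) = Mul(D, Add(-3, Mul(16, Pow(D, 2)))) (Function('X')(D) = Mul(Add(-3, Pow(Mul(-4, D), 2)), D) = Mul(Add(-3, Mul(16, Pow(D, 2))), D) = Mul(D, Add(-3, Mul(16, Pow(D, 2)))))
M = -7940 (M = Mul(Mul(5, Add(-3, Mul(16, Pow(5, 2)))), Add(7, -11)) = Mul(Mul(5, Add(-3, Mul(16, 25))), -4) = Mul(Mul(5, Add(-3, 400)), -4) = Mul(Mul(5, 397), -4) = Mul(1985, -4) = -7940)
Add(M, 1542) = Add(-7940, 1542) = -6398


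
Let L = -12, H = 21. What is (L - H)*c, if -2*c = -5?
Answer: -165/2 ≈ -82.500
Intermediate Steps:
c = 5/2 (c = -½*(-5) = 5/2 ≈ 2.5000)
(L - H)*c = (-12 - 1*21)*(5/2) = (-12 - 21)*(5/2) = -33*5/2 = -165/2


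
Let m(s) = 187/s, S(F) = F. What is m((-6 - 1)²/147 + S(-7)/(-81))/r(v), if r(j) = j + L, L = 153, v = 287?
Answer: 81/80 ≈ 1.0125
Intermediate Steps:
r(j) = 153 + j (r(j) = j + 153 = 153 + j)
m((-6 - 1)²/147 + S(-7)/(-81))/r(v) = (187/((-6 - 1)²/147 - 7/(-81)))/(153 + 287) = (187/((-7)²*(1/147) - 7*(-1/81)))/440 = (187/(49*(1/147) + 7/81))*(1/440) = (187/(⅓ + 7/81))*(1/440) = (187/(34/81))*(1/440) = (187*(81/34))*(1/440) = (891/2)*(1/440) = 81/80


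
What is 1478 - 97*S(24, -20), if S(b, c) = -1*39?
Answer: 5261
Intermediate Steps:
S(b, c) = -39
1478 - 97*S(24, -20) = 1478 - 97*(-39) = 1478 + 3783 = 5261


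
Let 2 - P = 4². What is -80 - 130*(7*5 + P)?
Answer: -2810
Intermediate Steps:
P = -14 (P = 2 - 1*4² = 2 - 1*16 = 2 - 16 = -14)
-80 - 130*(7*5 + P) = -80 - 130*(7*5 - 14) = -80 - 130*(35 - 14) = -80 - 130*21 = -80 - 2730 = -2810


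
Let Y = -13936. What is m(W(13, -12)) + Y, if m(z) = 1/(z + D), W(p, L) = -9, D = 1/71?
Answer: -8891239/638 ≈ -13936.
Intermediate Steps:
D = 1/71 ≈ 0.014085
m(z) = 1/(1/71 + z) (m(z) = 1/(z + 1/71) = 1/(1/71 + z))
m(W(13, -12)) + Y = 71/(1 + 71*(-9)) - 13936 = 71/(1 - 639) - 13936 = 71/(-638) - 13936 = 71*(-1/638) - 13936 = -71/638 - 13936 = -8891239/638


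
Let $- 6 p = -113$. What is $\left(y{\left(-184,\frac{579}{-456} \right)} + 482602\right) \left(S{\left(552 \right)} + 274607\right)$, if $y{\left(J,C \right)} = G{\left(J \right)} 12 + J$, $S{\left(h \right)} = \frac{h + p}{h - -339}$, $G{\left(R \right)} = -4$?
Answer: $\frac{118024076476565}{891} \approx 1.3246 \cdot 10^{11}$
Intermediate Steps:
$p = \frac{113}{6}$ ($p = \left(- \frac{1}{6}\right) \left(-113\right) = \frac{113}{6} \approx 18.833$)
$S{\left(h \right)} = \frac{\frac{113}{6} + h}{339 + h}$ ($S{\left(h \right)} = \frac{h + \frac{113}{6}}{h - -339} = \frac{\frac{113}{6} + h}{h + 339} = \frac{\frac{113}{6} + h}{339 + h}$)
$y{\left(J,C \right)} = -48 + J$ ($y{\left(J,C \right)} = \left(-4\right) 12 + J = -48 + J$)
$\left(y{\left(-184,\frac{579}{-456} \right)} + 482602\right) \left(S{\left(552 \right)} + 274607\right) = \left(\left(-48 - 184\right) + 482602\right) \left(\frac{\frac{113}{6} + 552}{339 + 552} + 274607\right) = \left(-232 + 482602\right) \left(\frac{1}{891} \cdot \frac{3425}{6} + 274607\right) = 482370 \left(\frac{1}{891} \cdot \frac{3425}{6} + 274607\right) = 482370 \left(\frac{3425}{5346} + 274607\right) = 482370 \cdot \frac{1468052447}{5346} = \frac{118024076476565}{891}$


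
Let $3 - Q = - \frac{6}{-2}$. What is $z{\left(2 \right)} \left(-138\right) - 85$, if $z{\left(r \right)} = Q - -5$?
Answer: $-775$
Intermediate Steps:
$Q = 0$ ($Q = 3 - - \frac{6}{-2} = 3 - - \frac{6 \left(-1\right)}{2} = 3 - \left(-1\right) \left(-3\right) = 3 - 3 = 0$)
$z{\left(r \right)} = 5$ ($z{\left(r \right)} = 0 - -5 = 0 + 5 = 5$)
$z{\left(2 \right)} \left(-138\right) - 85 = 5 \left(-138\right) - 85 = -690 - 85 = -775$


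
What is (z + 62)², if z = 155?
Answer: 47089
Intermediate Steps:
(z + 62)² = (155 + 62)² = 217² = 47089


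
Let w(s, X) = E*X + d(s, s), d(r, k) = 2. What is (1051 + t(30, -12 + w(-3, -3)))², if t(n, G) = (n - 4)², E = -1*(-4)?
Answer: 2982529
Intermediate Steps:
E = 4
w(s, X) = 2 + 4*X (w(s, X) = 4*X + 2 = 2 + 4*X)
t(n, G) = (-4 + n)²
(1051 + t(30, -12 + w(-3, -3)))² = (1051 + (-4 + 30)²)² = (1051 + 26²)² = (1051 + 676)² = 1727² = 2982529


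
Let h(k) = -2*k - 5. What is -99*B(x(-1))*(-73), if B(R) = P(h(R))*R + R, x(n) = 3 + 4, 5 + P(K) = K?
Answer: -1163547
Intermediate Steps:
h(k) = -5 - 2*k
P(K) = -5 + K
x(n) = 7
B(R) = R + R*(-10 - 2*R) (B(R) = (-5 + (-5 - 2*R))*R + R = (-10 - 2*R)*R + R = R*(-10 - 2*R) + R = R + R*(-10 - 2*R))
-99*B(x(-1))*(-73) = -(-99)*7*(9 + 2*7)*(-73) = -(-99)*7*(9 + 14)*(-73) = -(-99)*7*23*(-73) = -99*(-161)*(-73) = 15939*(-73) = -1163547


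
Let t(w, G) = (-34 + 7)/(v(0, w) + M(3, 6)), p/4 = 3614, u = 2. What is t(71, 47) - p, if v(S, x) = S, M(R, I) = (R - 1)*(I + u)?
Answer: -231323/16 ≈ -14458.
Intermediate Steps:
M(R, I) = (-1 + R)*(2 + I) (M(R, I) = (R - 1)*(I + 2) = (-1 + R)*(2 + I))
p = 14456 (p = 4*3614 = 14456)
t(w, G) = -27/16 (t(w, G) = (-34 + 7)/(0 + (-2 - 1*6 + 2*3 + 6*3)) = -27/(0 + (-2 - 6 + 6 + 18)) = -27/(0 + 16) = -27/16)
t(71, 47) - p = -27/16 - 1*14456 = -27/16 - 14456 = -231323/16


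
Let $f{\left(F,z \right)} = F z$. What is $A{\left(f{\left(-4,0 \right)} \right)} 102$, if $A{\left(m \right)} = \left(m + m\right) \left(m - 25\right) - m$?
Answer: $0$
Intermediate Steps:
$A{\left(m \right)} = - m + 2 m \left(-25 + m\right)$ ($A{\left(m \right)} = 2 m \left(-25 + m\right) - m = - m + 2 m \left(-25 + m\right)$)
$A{\left(f{\left(-4,0 \right)} \right)} 102 = \left(-4\right) 0 \left(-51 + 2 \left(\left(-4\right) 0\right)\right) 102 = 0 \left(-51 + 2 \cdot 0\right) 102 = 0 \left(-51 + 0\right) 102 = 0 \left(-51\right) 102 = 0 \cdot 102 = 0$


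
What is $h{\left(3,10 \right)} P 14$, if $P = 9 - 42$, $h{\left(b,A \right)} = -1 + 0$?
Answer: $462$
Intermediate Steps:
$h{\left(b,A \right)} = -1$
$P = -33$ ($P = 9 - 42 = -33$)
$h{\left(3,10 \right)} P 14 = \left(-1\right) \left(-33\right) 14 = 33 \cdot 14 = 462$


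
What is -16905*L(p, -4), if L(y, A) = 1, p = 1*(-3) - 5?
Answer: -16905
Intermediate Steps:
p = -8 (p = -3 - 5 = -8)
-16905*L(p, -4) = -16905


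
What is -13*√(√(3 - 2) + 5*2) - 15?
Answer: -15 - 13*√11 ≈ -58.116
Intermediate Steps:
-13*√(√(3 - 2) + 5*2) - 15 = -13*√(√1 + 10) - 15 = -13*√(1 + 10) - 15 = -13*√11 - 15 = -15 - 13*√11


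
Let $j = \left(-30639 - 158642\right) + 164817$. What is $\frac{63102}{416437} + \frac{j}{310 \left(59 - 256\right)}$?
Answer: $\frac{7020676954}{12715903795} \approx 0.55212$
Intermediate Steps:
$j = -24464$ ($j = -189281 + 164817 = -24464$)
$\frac{63102}{416437} + \frac{j}{310 \left(59 - 256\right)} = \frac{63102}{416437} - \frac{24464}{310 \left(59 - 256\right)} = 63102 \cdot \frac{1}{416437} - \frac{24464}{310 \left(-197\right)} = \frac{63102}{416437} - \frac{24464}{-61070} = \frac{63102}{416437} - - \frac{12232}{30535} = \frac{63102}{416437} + \frac{12232}{30535} = \frac{7020676954}{12715903795}$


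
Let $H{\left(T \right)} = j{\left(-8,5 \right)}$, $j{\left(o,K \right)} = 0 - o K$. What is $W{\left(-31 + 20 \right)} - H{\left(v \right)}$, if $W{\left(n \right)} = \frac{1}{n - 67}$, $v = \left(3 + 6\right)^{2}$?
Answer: $- \frac{3121}{78} \approx -40.013$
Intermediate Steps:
$v = 81$ ($v = 9^{2} = 81$)
$j{\left(o,K \right)} = - K o$ ($j{\left(o,K \right)} = 0 - K o = - K o$)
$H{\left(T \right)} = 40$ ($H{\left(T \right)} = \left(-1\right) 5 \left(-8\right) = 40$)
$W{\left(n \right)} = \frac{1}{-67 + n}$
$W{\left(-31 + 20 \right)} - H{\left(v \right)} = \frac{1}{-67 + \left(-31 + 20\right)} - 40 = \frac{1}{-67 - 11} - 40 = \frac{1}{-78} - 40 = - \frac{1}{78} - 40 = - \frac{3121}{78}$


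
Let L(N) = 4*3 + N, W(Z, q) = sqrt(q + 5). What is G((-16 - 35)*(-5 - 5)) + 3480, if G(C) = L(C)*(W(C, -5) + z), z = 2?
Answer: 4524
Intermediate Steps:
W(Z, q) = sqrt(5 + q)
L(N) = 12 + N
G(C) = 24 + 2*C (G(C) = (12 + C)*(sqrt(5 - 5) + 2) = (12 + C)*(sqrt(0) + 2) = (12 + C)*(0 + 2) = (12 + C)*2 = 24 + 2*C)
G((-16 - 35)*(-5 - 5)) + 3480 = (24 + 2*((-16 - 35)*(-5 - 5))) + 3480 = (24 + 2*(-51*(-10))) + 3480 = (24 + 2*510) + 3480 = (24 + 1020) + 3480 = 1044 + 3480 = 4524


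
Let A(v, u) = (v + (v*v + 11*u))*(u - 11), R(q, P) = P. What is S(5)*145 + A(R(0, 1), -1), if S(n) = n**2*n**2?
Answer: 90733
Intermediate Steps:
A(v, u) = (-11 + u)*(v + v**2 + 11*u) (A(v, u) = (v + (v**2 + 11*u))*(-11 + u) = (v + v**2 + 11*u)*(-11 + u) = (-11 + u)*(v + v**2 + 11*u))
S(n) = n**4
S(5)*145 + A(R(0, 1), -1) = 5**4*145 + (-121*(-1) - 11*1 - 11*1**2 + 11*(-1)**2 - 1*1 - 1*1**2) = 625*145 + (121 - 11 - 11*1 + 11*1 - 1 - 1*1) = 90625 + (121 - 11 - 11 + 11 - 1 - 1) = 90625 + 108 = 90733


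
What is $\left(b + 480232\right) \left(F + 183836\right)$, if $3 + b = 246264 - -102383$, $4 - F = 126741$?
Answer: $47327990724$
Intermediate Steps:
$F = -126737$ ($F = 4 - 126741 = -126737$)
$b = 348644$ ($b = -3 + \left(246264 - -102383\right) = -3 + \left(246264 + 102383\right) = -3 + 348647 = 348644$)
$\left(b + 480232\right) \left(F + 183836\right) = \left(348644 + 480232\right) \left(-126737 + 183836\right) = 828876 \cdot 57099 = 47327990724$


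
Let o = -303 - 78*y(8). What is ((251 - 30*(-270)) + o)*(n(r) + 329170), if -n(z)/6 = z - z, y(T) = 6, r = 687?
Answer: 2495108600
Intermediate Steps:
n(z) = 0 (n(z) = -6*(z - z) = -6*0 = 0)
o = -771 (o = -303 - 78*6 = -303 - 468 = -771)
((251 - 30*(-270)) + o)*(n(r) + 329170) = ((251 - 30*(-270)) - 771)*(0 + 329170) = ((251 + 8100) - 771)*329170 = (8351 - 771)*329170 = 7580*329170 = 2495108600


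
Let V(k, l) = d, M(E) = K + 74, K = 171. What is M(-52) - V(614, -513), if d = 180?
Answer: 65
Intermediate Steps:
M(E) = 245 (M(E) = 171 + 74 = 245)
V(k, l) = 180
M(-52) - V(614, -513) = 245 - 1*180 = 245 - 180 = 65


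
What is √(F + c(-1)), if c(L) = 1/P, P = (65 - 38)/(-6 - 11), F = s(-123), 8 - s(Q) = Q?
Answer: 8*√165/9 ≈ 11.418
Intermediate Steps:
s(Q) = 8 - Q
F = 131 (F = 8 - 1*(-123) = 8 + 123 = 131)
P = -27/17 (P = 27/(-17) = 27*(-1/17) = -27/17 ≈ -1.5882)
c(L) = -17/27 (c(L) = 1/(-27/17) = -17/27)
√(F + c(-1)) = √(131 - 17/27) = √(3520/27) = 8*√165/9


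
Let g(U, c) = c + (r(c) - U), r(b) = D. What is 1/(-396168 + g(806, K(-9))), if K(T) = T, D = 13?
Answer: -1/396970 ≈ -2.5191e-6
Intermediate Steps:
r(b) = 13
g(U, c) = 13 + c - U (g(U, c) = c + (13 - U) = 13 + c - U)
1/(-396168 + g(806, K(-9))) = 1/(-396168 + (13 - 9 - 1*806)) = 1/(-396168 + (13 - 9 - 806)) = 1/(-396168 - 802) = 1/(-396970) = -1/396970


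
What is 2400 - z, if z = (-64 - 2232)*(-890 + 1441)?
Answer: 1267496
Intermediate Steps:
z = -1265096 (z = -2296*551 = -1265096)
2400 - z = 2400 - 1*(-1265096) = 2400 + 1265096 = 1267496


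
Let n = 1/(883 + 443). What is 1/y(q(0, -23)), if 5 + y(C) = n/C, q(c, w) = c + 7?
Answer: -9282/46409 ≈ -0.20000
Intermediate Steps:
q(c, w) = 7 + c
n = 1/1326 ≈ 0.00075415
y(C) = -5 + 1/(1326*C)
1/y(q(0, -23)) = 1/(-5 + 1/(1326*(7 + 0))) = 1/(-5 + (1/1326)/7) = 1/(-5 + (1/1326)*(⅐)) = 1/(-5 + 1/9282) = 1/(-46409/9282) = -9282/46409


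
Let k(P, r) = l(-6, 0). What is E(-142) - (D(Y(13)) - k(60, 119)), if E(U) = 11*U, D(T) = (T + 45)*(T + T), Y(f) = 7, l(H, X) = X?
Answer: -2290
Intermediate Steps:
D(T) = 2*T*(45 + T) (D(T) = (45 + T)*(2*T) = 2*T*(45 + T))
k(P, r) = 0
E(-142) - (D(Y(13)) - k(60, 119)) = 11*(-142) - (2*7*(45 + 7) - 1*0) = -1562 - (2*7*52 + 0) = -1562 - (728 + 0) = -1562 - 1*728 = -1562 - 728 = -2290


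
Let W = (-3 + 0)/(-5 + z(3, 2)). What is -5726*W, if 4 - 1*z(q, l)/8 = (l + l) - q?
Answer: 17178/19 ≈ 904.11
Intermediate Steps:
z(q, l) = 32 - 16*l + 8*q (z(q, l) = 32 - 8*((l + l) - q) = 32 - 8*(2*l - q) = 32 - 8*(-q + 2*l) = 32 + (-16*l + 8*q) = 32 - 16*l + 8*q)
W = -3/19 (W = (-3 + 0)/(-5 + (32 - 16*2 + 8*3)) = -3/(-5 + (32 - 32 + 24)) = -3/(-5 + 24) = -3/19 ≈ -0.15789)
-5726*W = -5726*(-3/19) = 17178/19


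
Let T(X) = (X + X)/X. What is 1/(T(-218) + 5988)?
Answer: 1/5990 ≈ 0.00016694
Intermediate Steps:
T(X) = 2 (T(X) = (2*X)/X = 2)
1/(T(-218) + 5988) = 1/(2 + 5988) = 1/5990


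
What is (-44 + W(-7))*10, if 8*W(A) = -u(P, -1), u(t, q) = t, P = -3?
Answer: -1745/4 ≈ -436.25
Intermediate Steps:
W(A) = 3/8 (W(A) = (-1*(-3))/8 = (⅛)*3 = 3/8)
(-44 + W(-7))*10 = (-44 + 3/8)*10 = -349/8*10 = -1745/4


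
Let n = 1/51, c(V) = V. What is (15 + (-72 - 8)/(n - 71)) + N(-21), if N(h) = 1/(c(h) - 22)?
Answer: 125336/7783 ≈ 16.104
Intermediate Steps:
n = 1/51 ≈ 0.019608
N(h) = 1/(-22 + h) (N(h) = 1/(h - 22) = 1/(-22 + h))
(15 + (-72 - 8)/(n - 71)) + N(-21) = (15 + (-72 - 8)/(1/51 - 71)) + 1/(-22 - 21) = (15 - 80/(-3620/51)) + 1/(-43) = (15 - 80*(-51/3620)) - 1/43 = (15 + 204/181) - 1/43 = 2919/181 - 1/43 = 125336/7783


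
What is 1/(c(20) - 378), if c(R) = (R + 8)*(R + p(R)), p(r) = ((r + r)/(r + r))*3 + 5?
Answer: 1/406 ≈ 0.0024631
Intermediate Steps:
p(r) = 8 (p(r) = ((2*r)/((2*r)))*3 + 5 = ((2*r)*(1/(2*r)))*3 + 5 = 1*3 + 5 = 3 + 5 = 8)
c(R) = (8 + R)² (c(R) = (R + 8)*(R + 8) = (8 + R)*(8 + R) = (8 + R)²)
1/(c(20) - 378) = 1/((64 + 20² + 16*20) - 378) = 1/((64 + 400 + 320) - 378) = 1/(784 - 378) = 1/406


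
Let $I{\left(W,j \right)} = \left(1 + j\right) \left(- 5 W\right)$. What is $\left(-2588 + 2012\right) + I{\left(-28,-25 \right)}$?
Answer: $-3936$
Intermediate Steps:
$I{\left(W,j \right)} = - 5 W \left(1 + j\right)$
$\left(-2588 + 2012\right) + I{\left(-28,-25 \right)} = \left(-2588 + 2012\right) - - 140 \left(1 - 25\right) = -576 - \left(-140\right) \left(-24\right) = -576 - 3360 = -3936$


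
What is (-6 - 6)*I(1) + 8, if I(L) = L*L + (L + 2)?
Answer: -40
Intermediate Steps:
I(L) = 2 + L + L² (I(L) = L² + (2 + L) = 2 + L + L²)
(-6 - 6)*I(1) + 8 = (-6 - 6)*(2 + 1 + 1²) + 8 = -12*(2 + 1 + 1) + 8 = -12*4 + 8 = -48 + 8 = -40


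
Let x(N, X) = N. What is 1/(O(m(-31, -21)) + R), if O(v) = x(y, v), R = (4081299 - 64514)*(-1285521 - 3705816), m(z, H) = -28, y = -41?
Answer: -1/20049127591586 ≈ -4.9877e-14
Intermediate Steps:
R = -20049127591545 (R = 4016785*(-4991337) = -20049127591545)
O(v) = -41
1/(O(m(-31, -21)) + R) = 1/(-41 - 20049127591545) = 1/(-20049127591586) = -1/20049127591586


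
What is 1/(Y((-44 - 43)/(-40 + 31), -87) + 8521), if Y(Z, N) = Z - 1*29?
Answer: 3/25505 ≈ 0.00011762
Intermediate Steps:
Y(Z, N) = -29 + Z (Y(Z, N) = Z - 29 = -29 + Z)
1/(Y((-44 - 43)/(-40 + 31), -87) + 8521) = 1/((-29 + (-44 - 43)/(-40 + 31)) + 8521) = 1/((-29 - 87/(-9)) + 8521) = 1/((-29 - 87*(-1/9)) + 8521) = 1/((-29 + 29/3) + 8521) = 1/(-58/3 + 8521) = 1/(25505/3) = 3/25505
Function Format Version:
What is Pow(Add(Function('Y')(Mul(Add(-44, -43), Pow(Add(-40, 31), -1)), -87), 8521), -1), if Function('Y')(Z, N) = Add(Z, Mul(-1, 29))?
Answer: Rational(3, 25505) ≈ 0.00011762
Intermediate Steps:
Function('Y')(Z, N) = Add(-29, Z) (Function('Y')(Z, N) = Add(Z, -29) = Add(-29, Z))
Pow(Add(Function('Y')(Mul(Add(-44, -43), Pow(Add(-40, 31), -1)), -87), 8521), -1) = Pow(Add(Add(-29, Mul(Add(-44, -43), Pow(Add(-40, 31), -1))), 8521), -1) = Pow(Add(Add(-29, Mul(-87, Pow(-9, -1))), 8521), -1) = Pow(Add(Add(-29, Mul(-87, Rational(-1, 9))), 8521), -1) = Pow(Add(Add(-29, Rational(29, 3)), 8521), -1) = Pow(Add(Rational(-58, 3), 8521), -1) = Pow(Rational(25505, 3), -1) = Rational(3, 25505)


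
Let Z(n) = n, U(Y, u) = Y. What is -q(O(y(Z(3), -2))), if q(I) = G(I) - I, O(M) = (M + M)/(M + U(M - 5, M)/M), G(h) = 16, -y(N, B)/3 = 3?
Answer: -910/67 ≈ -13.582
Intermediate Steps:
y(N, B) = -9 (y(N, B) = -3*3 = -9)
O(M) = 2*M/(M + (-5 + M)/M) (O(M) = (M + M)/(M + (M - 5)/M) = (2*M)/(M + (-5 + M)/M) = 2*M/(M + (-5 + M)/M))
q(I) = 16 - I
-q(O(y(Z(3), -2))) = -(16 - 2*(-9)**2/(-5 - 9 + (-9)**2)) = -(16 - 2*81/(-5 - 9 + 81)) = -(16 - 2*81/67) = -(16 - 1*162/67) = -(16 - 162/67) = -1*910/67 = -910/67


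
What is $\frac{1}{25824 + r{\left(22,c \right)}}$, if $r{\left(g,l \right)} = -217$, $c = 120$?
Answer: $\frac{1}{25607} \approx 3.9052 \cdot 10^{-5}$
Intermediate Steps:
$\frac{1}{25824 + r{\left(22,c \right)}} = \frac{1}{25824 - 217} = \frac{1}{25607}$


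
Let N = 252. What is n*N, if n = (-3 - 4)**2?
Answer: 12348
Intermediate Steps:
n = 49 (n = (-7)**2 = 49)
n*N = 49*252 = 12348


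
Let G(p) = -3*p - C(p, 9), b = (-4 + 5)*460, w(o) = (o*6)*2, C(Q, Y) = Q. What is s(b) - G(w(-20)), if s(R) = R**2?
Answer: 210640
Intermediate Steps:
w(o) = 12*o (w(o) = (6*o)*2 = 12*o)
b = 460 (b = 1*460 = 460)
G(p) = -4*p (G(p) = -3*p - p = -4*p)
s(b) - G(w(-20)) = 460**2 - (-4)*12*(-20) = 211600 - (-4)*(-240) = 211600 - 1*960 = 211600 - 960 = 210640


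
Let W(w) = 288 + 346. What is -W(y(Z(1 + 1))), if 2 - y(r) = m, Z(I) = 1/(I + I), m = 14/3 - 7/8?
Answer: -634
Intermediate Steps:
m = 91/24 (m = 14*(⅓) - 7*⅛ = 14/3 - 7/8 = 91/24 ≈ 3.7917)
Z(I) = 1/(2*I)
y(r) = -43/24 (y(r) = 2 - 1*91/24 = 2 - 91/24 = -43/24)
W(w) = 634
-W(y(Z(1 + 1))) = -1*634 = -634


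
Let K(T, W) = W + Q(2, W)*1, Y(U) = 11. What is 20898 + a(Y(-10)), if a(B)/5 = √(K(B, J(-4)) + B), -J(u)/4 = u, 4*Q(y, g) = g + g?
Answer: 20898 + 5*√35 ≈ 20928.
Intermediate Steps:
Q(y, g) = g/2 (Q(y, g) = (g + g)/4 = (2*g)/4 = g/2)
J(u) = -4*u
K(T, W) = 3*W/2 (K(T, W) = W + (W/2)*1 = W + W/2 = 3*W/2)
a(B) = 5*√(24 + B) (a(B) = 5*√(3*(-4*(-4))/2 + B) = 5*√((3/2)*16 + B) = 5*√(24 + B))
20898 + a(Y(-10)) = 20898 + 5*√(24 + 11) = 20898 + 5*√35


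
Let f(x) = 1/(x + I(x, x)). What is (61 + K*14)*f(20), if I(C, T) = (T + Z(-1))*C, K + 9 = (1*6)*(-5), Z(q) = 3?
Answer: -97/96 ≈ -1.0104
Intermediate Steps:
K = -39 (K = -9 + (1*6)*(-5) = -9 + 6*(-5) = -9 - 30 = -39)
I(C, T) = C*(3 + T) (I(C, T) = (T + 3)*C = (3 + T)*C = C*(3 + T))
f(x) = 1/(x + x*(3 + x))
(61 + K*14)*f(20) = (61 - 39*14)*(1/(20*(4 + 20))) = (61 - 546)*((1/20)/24) = -97/(4*24) = -485*1/480 = -97/96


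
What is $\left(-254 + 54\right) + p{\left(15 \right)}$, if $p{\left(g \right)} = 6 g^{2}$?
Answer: $1150$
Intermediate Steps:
$\left(-254 + 54\right) + p{\left(15 \right)} = \left(-254 + 54\right) + 6 \cdot 15^{2} = -200 + 6 \cdot 225 = -200 + 1350 = 1150$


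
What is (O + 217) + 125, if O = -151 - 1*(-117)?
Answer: 308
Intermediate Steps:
O = -34 (O = -151 + 117 = -34)
(O + 217) + 125 = (-34 + 217) + 125 = 183 + 125 = 308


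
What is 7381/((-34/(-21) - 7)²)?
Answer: 3255021/12769 ≈ 254.92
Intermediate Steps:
7381/((-34/(-21) - 7)²) = 7381/((-34*(-1/21) - 7)²) = 7381/((34/21 - 7)²) = 7381/((-113/21)²) = 7381/(12769/441) = 7381*(441/12769) = 3255021/12769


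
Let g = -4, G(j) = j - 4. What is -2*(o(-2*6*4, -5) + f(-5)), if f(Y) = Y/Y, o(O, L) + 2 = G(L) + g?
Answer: 28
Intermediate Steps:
G(j) = -4 + j
o(O, L) = -10 + L (o(O, L) = -2 + ((-4 + L) - 4) = -2 + (-8 + L) = -10 + L)
f(Y) = 1
-2*(o(-2*6*4, -5) + f(-5)) = -2*((-10 - 5) + 1) = -2*(-15 + 1) = -2*(-14) = 28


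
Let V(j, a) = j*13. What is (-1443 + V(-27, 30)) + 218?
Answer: -1576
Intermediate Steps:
V(j, a) = 13*j
(-1443 + V(-27, 30)) + 218 = (-1443 + 13*(-27)) + 218 = (-1443 - 351) + 218 = -1794 + 218 = -1576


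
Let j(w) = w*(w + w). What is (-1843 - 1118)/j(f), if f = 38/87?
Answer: -22411809/2888 ≈ -7760.3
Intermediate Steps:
f = 38/87 (f = 38*(1/87) = 38/87 ≈ 0.43678)
j(w) = 2*w² (j(w) = w*(2*w) = 2*w²)
(-1843 - 1118)/j(f) = (-1843 - 1118)/((2*(38/87)²)) = -2961/(2*(1444/7569)) = -2961/2888/7569 = -2961*7569/2888 = -22411809/2888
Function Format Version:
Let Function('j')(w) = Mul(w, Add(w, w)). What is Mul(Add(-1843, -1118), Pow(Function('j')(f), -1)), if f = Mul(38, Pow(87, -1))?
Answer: Rational(-22411809, 2888) ≈ -7760.3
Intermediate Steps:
f = Rational(38, 87) (f = Mul(38, Rational(1, 87)) = Rational(38, 87) ≈ 0.43678)
Function('j')(w) = Mul(2, Pow(w, 2)) (Function('j')(w) = Mul(w, Mul(2, w)) = Mul(2, Pow(w, 2)))
Mul(Add(-1843, -1118), Pow(Function('j')(f), -1)) = Mul(Add(-1843, -1118), Pow(Mul(2, Pow(Rational(38, 87), 2)), -1)) = Mul(-2961, Pow(Mul(2, Rational(1444, 7569)), -1)) = Mul(-2961, Pow(Rational(2888, 7569), -1)) = Mul(-2961, Rational(7569, 2888)) = Rational(-22411809, 2888)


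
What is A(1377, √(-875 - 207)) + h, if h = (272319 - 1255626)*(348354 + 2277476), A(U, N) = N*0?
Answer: -2581997019810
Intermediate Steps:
A(U, N) = 0
h = -2581997019810 (h = -983307*2625830 = -2581997019810)
A(1377, √(-875 - 207)) + h = 0 - 2581997019810 = -2581997019810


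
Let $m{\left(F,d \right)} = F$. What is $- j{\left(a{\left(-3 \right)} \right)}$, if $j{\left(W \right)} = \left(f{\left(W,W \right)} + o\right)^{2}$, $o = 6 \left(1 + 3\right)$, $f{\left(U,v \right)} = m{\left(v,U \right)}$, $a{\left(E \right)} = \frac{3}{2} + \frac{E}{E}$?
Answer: $- \frac{2809}{4} \approx -702.25$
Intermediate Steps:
$a{\left(E \right)} = \frac{5}{2}$ ($a{\left(E \right)} = 3 \cdot \frac{1}{2} + 1 = \frac{3}{2} + 1 = \frac{5}{2}$)
$f{\left(U,v \right)} = v$
$o = 24$ ($o = 6 \cdot 4 = 24$)
$j{\left(W \right)} = \left(24 + W\right)^{2}$ ($j{\left(W \right)} = \left(W + 24\right)^{2} = \left(24 + W\right)^{2}$)
$- j{\left(a{\left(-3 \right)} \right)} = - \left(24 + \frac{5}{2}\right)^{2} = - \left(\frac{53}{2}\right)^{2} = \left(-1\right) \frac{2809}{4} = - \frac{2809}{4}$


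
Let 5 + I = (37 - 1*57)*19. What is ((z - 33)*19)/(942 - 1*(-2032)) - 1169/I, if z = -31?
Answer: 214889/81785 ≈ 2.6275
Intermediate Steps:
I = -385 (I = -5 + (37 - 1*57)*19 = -5 + (37 - 57)*19 = -5 - 20*19 = -5 - 380 = -385)
((z - 33)*19)/(942 - 1*(-2032)) - 1169/I = ((-31 - 33)*19)/(942 - 1*(-2032)) - 1169/(-385) = (-64*19)/(942 + 2032) - 1169*(-1/385) = -1216/2974 + 167/55 = -1216*1/2974 + 167/55 = -608/1487 + 167/55 = 214889/81785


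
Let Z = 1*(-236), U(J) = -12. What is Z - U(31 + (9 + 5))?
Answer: -224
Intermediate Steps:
Z = -236
Z - U(31 + (9 + 5)) = -236 - 1*(-12) = -236 + 12 = -224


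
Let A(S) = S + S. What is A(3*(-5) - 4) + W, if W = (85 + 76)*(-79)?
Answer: -12757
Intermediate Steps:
A(S) = 2*S
W = -12719 (W = 161*(-79) = -12719)
A(3*(-5) - 4) + W = 2*(3*(-5) - 4) - 12719 = 2*(-15 - 4) - 12719 = 2*(-19) - 12719 = -38 - 12719 = -12757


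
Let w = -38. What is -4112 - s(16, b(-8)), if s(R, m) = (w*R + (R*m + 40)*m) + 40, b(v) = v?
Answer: -4248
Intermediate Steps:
s(R, m) = 40 - 38*R + m*(40 + R*m) (s(R, m) = (-38*R + (R*m + 40)*m) + 40 = (-38*R + (40 + R*m)*m) + 40 = (-38*R + m*(40 + R*m)) + 40 = 40 - 38*R + m*(40 + R*m))
-4112 - s(16, b(-8)) = -4112 - (40 - 38*16 + 40*(-8) + 16*(-8)²) = -4112 - (40 - 608 - 320 + 16*64) = -4112 - (40 - 608 - 320 + 1024) = -4112 - 1*136 = -4112 - 136 = -4248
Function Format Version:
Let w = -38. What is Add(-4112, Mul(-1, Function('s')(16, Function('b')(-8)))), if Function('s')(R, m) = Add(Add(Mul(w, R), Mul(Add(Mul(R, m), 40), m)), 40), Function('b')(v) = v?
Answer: -4248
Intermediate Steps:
Function('s')(R, m) = Add(40, Mul(-38, R), Mul(m, Add(40, Mul(R, m)))) (Function('s')(R, m) = Add(Add(Mul(-38, R), Mul(Add(Mul(R, m), 40), m)), 40) = Add(Add(Mul(-38, R), Mul(Add(40, Mul(R, m)), m)), 40) = Add(Add(Mul(-38, R), Mul(m, Add(40, Mul(R, m)))), 40) = Add(40, Mul(-38, R), Mul(m, Add(40, Mul(R, m)))))
Add(-4112, Mul(-1, Function('s')(16, Function('b')(-8)))) = Add(-4112, Mul(-1, Add(40, Mul(-38, 16), Mul(40, -8), Mul(16, Pow(-8, 2))))) = Add(-4112, Mul(-1, Add(40, -608, -320, Mul(16, 64)))) = Add(-4112, Mul(-1, Add(40, -608, -320, 1024))) = Add(-4112, Mul(-1, 136)) = Add(-4112, -136) = -4248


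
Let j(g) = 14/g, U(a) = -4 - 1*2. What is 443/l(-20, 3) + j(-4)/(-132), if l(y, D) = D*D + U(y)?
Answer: 12997/88 ≈ 147.69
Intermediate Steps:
U(a) = -6 (U(a) = -4 - 2 = -6)
l(y, D) = -6 + D² (l(y, D) = D*D - 6 = D² - 6 = -6 + D²)
443/l(-20, 3) + j(-4)/(-132) = 443/(-6 + 3²) + (14/(-4))/(-132) = 443/(-6 + 9) + (14*(-¼))*(-1/132) = 443/3 - 7/2*(-1/132) = 443*(⅓) + 7/264 = 443/3 + 7/264 = 12997/88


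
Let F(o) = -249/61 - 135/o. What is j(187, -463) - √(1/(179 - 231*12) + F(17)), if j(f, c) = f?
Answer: 187 - I*√86934971025901/2688941 ≈ 187.0 - 3.4675*I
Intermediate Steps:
F(o) = -249/61 - 135/o (F(o) = -249*1/61 - 135/o = -249/61 - 135/o)
j(187, -463) - √(1/(179 - 231*12) + F(17)) = 187 - √(1/(179 - 231*12) + (-249/61 - 135/17)) = 187 - √(1/(179 - 2772) + (-249/61 - 135*1/17)) = 187 - √(1/(-2593) + (-249/61 - 135/17)) = 187 - √(-1/2593 - 12468/1037) = 187 - √(-32330561/2688941) = 187 - I*√86934971025901/2688941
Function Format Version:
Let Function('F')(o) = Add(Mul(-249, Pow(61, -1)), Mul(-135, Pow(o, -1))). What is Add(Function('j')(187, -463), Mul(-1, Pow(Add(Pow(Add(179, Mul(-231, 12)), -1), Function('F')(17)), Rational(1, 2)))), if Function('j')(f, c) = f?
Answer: Add(187, Mul(Rational(-1, 2688941), I, Pow(86934971025901, Rational(1, 2)))) ≈ Add(187.00, Mul(-3.4675, I))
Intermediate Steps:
Function('F')(o) = Add(Rational(-249, 61), Mul(-135, Pow(o, -1))) (Function('F')(o) = Add(Mul(-249, Rational(1, 61)), Mul(-135, Pow(o, -1))) = Add(Rational(-249, 61), Mul(-135, Pow(o, -1))))
Add(Function('j')(187, -463), Mul(-1, Pow(Add(Pow(Add(179, Mul(-231, 12)), -1), Function('F')(17)), Rational(1, 2)))) = Add(187, Mul(-1, Pow(Add(Pow(Add(179, Mul(-231, 12)), -1), Add(Rational(-249, 61), Mul(-135, Pow(17, -1)))), Rational(1, 2)))) = Add(187, Mul(-1, Pow(Add(Pow(Add(179, -2772), -1), Add(Rational(-249, 61), Mul(-135, Rational(1, 17)))), Rational(1, 2)))) = Add(187, Mul(-1, Pow(Add(Pow(-2593, -1), Add(Rational(-249, 61), Rational(-135, 17))), Rational(1, 2)))) = Add(187, Mul(-1, Pow(Add(Rational(-1, 2593), Rational(-12468, 1037)), Rational(1, 2)))) = Add(187, Mul(-1, Pow(Rational(-32330561, 2688941), Rational(1, 2)))) = Add(187, Mul(-1, Mul(Rational(1, 2688941), I, Pow(86934971025901, Rational(1, 2))))) = Add(187, Mul(Rational(-1, 2688941), I, Pow(86934971025901, Rational(1, 2))))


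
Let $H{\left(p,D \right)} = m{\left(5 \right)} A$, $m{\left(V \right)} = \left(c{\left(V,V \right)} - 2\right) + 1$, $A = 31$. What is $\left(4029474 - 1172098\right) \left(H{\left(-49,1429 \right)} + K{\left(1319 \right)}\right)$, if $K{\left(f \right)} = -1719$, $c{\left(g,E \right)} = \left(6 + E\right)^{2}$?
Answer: $5717609376$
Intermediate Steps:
$m{\left(V \right)} = -1 + \left(6 + V\right)^{2}$ ($m{\left(V \right)} = \left(\left(6 + V\right)^{2} - 2\right) + 1 = \left(-2 + \left(6 + V\right)^{2}\right) + 1 = -1 + \left(6 + V\right)^{2}$)
$H{\left(p,D \right)} = 3720$ ($H{\left(p,D \right)} = \left(-1 + \left(6 + 5\right)^{2}\right) 31 = \left(-1 + 11^{2}\right) 31 = \left(-1 + 121\right) 31 = 120 \cdot 31 = 3720$)
$\left(4029474 - 1172098\right) \left(H{\left(-49,1429 \right)} + K{\left(1319 \right)}\right) = \left(4029474 - 1172098\right) \left(3720 - 1719\right) = 2857376 \cdot 2001 = 5717609376$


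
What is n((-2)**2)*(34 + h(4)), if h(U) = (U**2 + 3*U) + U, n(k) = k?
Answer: 264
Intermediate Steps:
h(U) = U**2 + 4*U
n((-2)**2)*(34 + h(4)) = (-2)**2*(34 + 4*(4 + 4)) = 4*(34 + 4*8) = 4*(34 + 32) = 4*66 = 264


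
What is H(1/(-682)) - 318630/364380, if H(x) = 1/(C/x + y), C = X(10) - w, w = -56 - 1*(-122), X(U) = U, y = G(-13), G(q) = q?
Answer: -405487013/463722134 ≈ -0.87442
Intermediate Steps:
y = -13
w = 66 (w = -56 + 122 = 66)
C = -56 (C = 10 - 1*66 = 10 - 66 = -56)
H(x) = 1/(-13 - 56/x) (H(x) = 1/(-56/x - 13) = 1/(-13 - 56/x))
H(1/(-682)) - 318630/364380 = 1/((-682)*(-56 - 13/(-682))) - 318630/364380 = -1/(682*(-56 - 13*(-1/682))) - 318630/364380 = -1/(682*(-56 + 13/682)) - 1*10621/12146 = -1/(682*(-38179/682)) - 10621/12146 = -1/682*(-682/38179) - 10621/12146 = 1/38179 - 10621/12146 = -405487013/463722134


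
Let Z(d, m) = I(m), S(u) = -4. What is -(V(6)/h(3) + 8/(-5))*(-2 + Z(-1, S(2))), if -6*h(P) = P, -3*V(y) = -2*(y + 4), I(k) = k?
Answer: -448/5 ≈ -89.600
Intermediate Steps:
Z(d, m) = m
V(y) = 8/3 + 2*y/3 (V(y) = -(-2)*(y + 4)/3 = -(-2)*(4 + y)/3 = -(-8 - 2*y)/3 = 8/3 + 2*y/3)
h(P) = -P/6
-(V(6)/h(3) + 8/(-5))*(-2 + Z(-1, S(2))) = -((8/3 + (2/3)*6)/((-1/6*3)) + 8/(-5))*(-2 - 4) = -((8/3 + 4)/(-1/2) + 8*(-1/5))*(-6) = -((20/3)*(-2) - 8/5)*(-6) = -(-40/3 - 8/5)*(-6) = -(-224)*(-6)/15 = -1*448/5 = -448/5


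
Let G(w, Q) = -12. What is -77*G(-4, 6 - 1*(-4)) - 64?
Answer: 860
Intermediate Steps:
-77*G(-4, 6 - 1*(-4)) - 64 = -77*(-12) - 64 = 924 - 64 = 860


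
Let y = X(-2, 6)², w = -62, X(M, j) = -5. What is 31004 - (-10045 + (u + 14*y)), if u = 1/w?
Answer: 2523339/62 ≈ 40699.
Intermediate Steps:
u = -1/62 (u = 1/(-62) = -1/62 ≈ -0.016129)
y = 25 (y = (-5)² = 25)
31004 - (-10045 + (u + 14*y)) = 31004 - (-10045 + (-1/62 + 14*25)) = 31004 - (-10045 + (-1/62 + 350)) = 31004 - (-10045 + 21699/62) = 31004 - 1*(-601091/62) = 31004 + 601091/62 = 2523339/62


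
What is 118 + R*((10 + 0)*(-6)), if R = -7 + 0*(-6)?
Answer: 538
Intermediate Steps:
R = -7 (R = -7 + 0 = -7)
118 + R*((10 + 0)*(-6)) = 118 - 7*(10 + 0)*(-6) = 118 - 70*(-6) = 118 - 7*(-60) = 118 + 420 = 538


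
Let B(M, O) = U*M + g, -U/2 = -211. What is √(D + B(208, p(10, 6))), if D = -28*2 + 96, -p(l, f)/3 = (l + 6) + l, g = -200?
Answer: 296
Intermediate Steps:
U = 422 (U = -2*(-211) = 422)
p(l, f) = -18 - 6*l (p(l, f) = -3*((l + 6) + l) = -3*((6 + l) + l) = -3*(6 + 2*l) = -18 - 6*l)
D = 40 (D = -56 + 96 = 40)
B(M, O) = -200 + 422*M (B(M, O) = 422*M - 200 = -200 + 422*M)
√(D + B(208, p(10, 6))) = √(40 + (-200 + 422*208)) = √(40 + (-200 + 87776)) = √(40 + 87576) = √87616 = 296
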